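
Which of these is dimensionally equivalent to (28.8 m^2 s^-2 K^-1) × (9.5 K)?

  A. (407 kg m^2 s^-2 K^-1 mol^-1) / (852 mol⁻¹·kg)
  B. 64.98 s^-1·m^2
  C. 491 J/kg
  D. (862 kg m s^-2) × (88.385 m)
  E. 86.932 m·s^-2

C.

Reference: [m²·s⁻²·K⁻¹] · [K] = m²·s⁻².
Each option:
  A. [kg·m²·s⁻²·K⁻¹·mol⁻¹] / [kg·mol⁻¹] = m²·s⁻²·K⁻¹
  B. m²·s⁻¹
  C. J·kg⁻¹ = N·m·kg⁻¹ = m²·s⁻²  ← same
  D. [kg·m·s⁻²] · [m] = kg·m²·s⁻²
  E. m·s⁻²
Only C. matches m²·s⁻².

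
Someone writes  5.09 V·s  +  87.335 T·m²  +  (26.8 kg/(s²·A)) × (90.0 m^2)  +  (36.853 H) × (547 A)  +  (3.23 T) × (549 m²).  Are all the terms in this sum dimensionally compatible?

In SI base units:
  5.09 V·s:  V·s = J·C⁻¹·s = kg·m²·s⁻²·A⁻¹
  87.335 T·m²:  T·m² = Wb·m⁻²·m² = kg·m²·s⁻²·A⁻¹
  (26.8 kg/(s²·A)) × (90.0 m^2):  [kg·s⁻²·A⁻¹] · [m²] = kg·m²·s⁻²·A⁻¹
  (36.853 H) × (547 A):  [kg·m²·s⁻²·A⁻²] · [A] = kg·m²·s⁻²·A⁻¹
  (3.23 T) × (549 m²):  [kg·s⁻²·A⁻¹] · [m²] = kg·m²·s⁻²·A⁻¹
Every term reduces to kg·m²·s⁻²·A⁻¹.

Yes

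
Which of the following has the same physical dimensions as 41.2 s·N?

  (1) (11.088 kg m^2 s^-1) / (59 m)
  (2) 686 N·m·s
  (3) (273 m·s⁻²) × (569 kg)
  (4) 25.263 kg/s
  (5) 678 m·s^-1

Reference: N·s = kg·m·s⁻²·s = kg·m·s⁻¹.
Each option:
  (1) [kg·m²·s⁻¹] / [m] = kg·m·s⁻¹  ← same
  (2) N·m·s = kg·m·s⁻²·m·s = kg·m²·s⁻¹
  (3) [m·s⁻²] · [kg] = kg·m·s⁻²
  (4) kg·s⁻¹
  (5) m·s⁻¹
Only (1) matches kg·m·s⁻¹.

(1)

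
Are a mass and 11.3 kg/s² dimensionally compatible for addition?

No

Reduce each to base SI dimensions:
  a mass:  [mass] = kg
  11.3 kg/s²:  kg·s⁻²
kg ≠ kg·s⁻², so they cannot be added.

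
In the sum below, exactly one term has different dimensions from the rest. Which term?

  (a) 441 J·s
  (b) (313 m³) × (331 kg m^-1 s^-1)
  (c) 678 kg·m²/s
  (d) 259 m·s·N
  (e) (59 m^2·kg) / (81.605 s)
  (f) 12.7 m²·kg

Dimensions:
  (a) J·s = N·m·s = kg·m²·s⁻¹
  (b) [m³] · [kg·m⁻¹·s⁻¹] = kg·m²·s⁻¹
  (c) kg·m²·s⁻¹
  (d) N·m·s = kg·m·s⁻²·m·s = kg·m²·s⁻¹
  (e) [kg·m²] / [s] = kg·m²·s⁻¹
  (f) kg·m²
All reduce to kg·m²·s⁻¹ except (f), which is kg·m².

(f)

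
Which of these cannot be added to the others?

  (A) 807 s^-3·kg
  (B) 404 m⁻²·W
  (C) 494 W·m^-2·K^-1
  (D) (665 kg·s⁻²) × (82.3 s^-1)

(C)

Expand each in SI base units:
  (A) kg·s⁻³
  (B) W·m⁻² = J·s⁻¹·m⁻² = kg·s⁻³
  (C) W·m⁻²·K⁻¹ = J·s⁻¹·m⁻²·K⁻¹ = kg·s⁻³·K⁻¹
  (D) [kg·s⁻²] · [s⁻¹] = kg·s⁻³
All reduce to kg·s⁻³ except (C), which is kg·s⁻³·K⁻¹.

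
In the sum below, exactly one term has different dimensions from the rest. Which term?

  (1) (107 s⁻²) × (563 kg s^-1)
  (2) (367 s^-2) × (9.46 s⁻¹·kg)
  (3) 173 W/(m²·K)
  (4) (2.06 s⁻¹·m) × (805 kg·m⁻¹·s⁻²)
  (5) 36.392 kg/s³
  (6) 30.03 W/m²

In SI base units:
  (1) [s⁻²] · [kg·s⁻¹] = kg·s⁻³
  (2) [s⁻²] · [kg·s⁻¹] = kg·s⁻³
  (3) W·m⁻²·K⁻¹ = J·s⁻¹·m⁻²·K⁻¹ = kg·s⁻³·K⁻¹
  (4) [m·s⁻¹] · [kg·m⁻¹·s⁻²] = kg·s⁻³
  (5) kg·s⁻³
  (6) W·m⁻² = J·s⁻¹·m⁻² = kg·s⁻³
All reduce to kg·s⁻³ except (3), which is kg·s⁻³·K⁻¹.

(3)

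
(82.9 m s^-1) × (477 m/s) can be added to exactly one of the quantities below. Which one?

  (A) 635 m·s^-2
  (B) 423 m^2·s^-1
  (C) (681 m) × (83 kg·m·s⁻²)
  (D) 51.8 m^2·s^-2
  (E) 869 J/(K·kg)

(D)

Reference: [m·s⁻¹] · [m·s⁻¹] = m²·s⁻².
Each option:
  (A) m·s⁻²
  (B) m²·s⁻¹
  (C) [m] · [kg·m·s⁻²] = kg·m²·s⁻²
  (D) m²·s⁻²  ← same
  (E) J·kg⁻¹·K⁻¹ = N·m·kg⁻¹·K⁻¹ = m²·s⁻²·K⁻¹
Only (D) matches m²·s⁻².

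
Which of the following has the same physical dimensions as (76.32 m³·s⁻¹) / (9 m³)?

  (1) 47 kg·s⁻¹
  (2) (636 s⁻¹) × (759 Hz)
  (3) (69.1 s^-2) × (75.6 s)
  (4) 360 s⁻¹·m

Reference: [m³·s⁻¹] / [m³] = s⁻¹.
Each option:
  (1) kg·s⁻¹
  (2) [s⁻¹] · [s⁻¹] = s⁻²
  (3) [s⁻²] · [s] = s⁻¹  ← same
  (4) m·s⁻¹
Only (3) matches s⁻¹.

(3)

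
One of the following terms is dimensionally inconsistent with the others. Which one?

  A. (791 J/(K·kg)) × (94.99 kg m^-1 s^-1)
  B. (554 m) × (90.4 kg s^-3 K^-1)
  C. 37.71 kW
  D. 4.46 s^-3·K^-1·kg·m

In SI base units:
  A. [m²·s⁻²·K⁻¹] · [kg·m⁻¹·s⁻¹] = kg·m·s⁻³·K⁻¹
  B. [m] · [kg·s⁻³·K⁻¹] = kg·m·s⁻³·K⁻¹
  C. W = J·s⁻¹ = kg·m²·s⁻³
  D. kg·m·s⁻³·K⁻¹
All reduce to kg·m·s⁻³·K⁻¹ except C., which is kg·m²·s⁻³.

C.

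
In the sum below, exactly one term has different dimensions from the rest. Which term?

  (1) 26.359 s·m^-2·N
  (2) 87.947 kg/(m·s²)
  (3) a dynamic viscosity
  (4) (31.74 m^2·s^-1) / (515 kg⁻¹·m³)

(2)

Dimensions:
  (1) N·s·m⁻² = kg·m·s⁻²·s·m⁻² = kg·m⁻¹·s⁻¹
  (2) kg·m⁻¹·s⁻²
  (3) [dynamic viscosity] = kg·m⁻¹·s⁻¹
  (4) [m²·s⁻¹] / [kg⁻¹·m³] = kg·m⁻¹·s⁻¹
All reduce to kg·m⁻¹·s⁻¹ except (2), which is kg·m⁻¹·s⁻².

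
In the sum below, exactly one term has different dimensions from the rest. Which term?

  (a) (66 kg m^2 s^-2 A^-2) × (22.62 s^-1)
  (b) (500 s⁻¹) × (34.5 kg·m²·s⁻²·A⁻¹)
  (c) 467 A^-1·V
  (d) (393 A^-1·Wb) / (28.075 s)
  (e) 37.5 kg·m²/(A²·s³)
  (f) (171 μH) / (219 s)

Reduce each to base SI dimensions:
  (a) [kg·m²·s⁻²·A⁻²] · [s⁻¹] = kg·m²·s⁻³·A⁻²
  (b) [s⁻¹] · [kg·m²·s⁻²·A⁻¹] = kg·m²·s⁻³·A⁻¹
  (c) V·A⁻¹ = J·C⁻¹·A⁻¹ = kg·m²·s⁻³·A⁻²
  (d) [kg·m²·s⁻²·A⁻²] / [s] = kg·m²·s⁻³·A⁻²
  (e) kg·m²·s⁻³·A⁻²
  (f) [kg·m²·s⁻²·A⁻²] / [s] = kg·m²·s⁻³·A⁻²
All reduce to kg·m²·s⁻³·A⁻² except (b), which is kg·m²·s⁻³·A⁻¹.

(b)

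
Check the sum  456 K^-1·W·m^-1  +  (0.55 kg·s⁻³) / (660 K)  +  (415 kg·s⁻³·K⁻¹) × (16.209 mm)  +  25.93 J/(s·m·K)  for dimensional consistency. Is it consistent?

No

In SI base units:
  456 K^-1·W·m^-1:  W·m⁻¹·K⁻¹ = J·s⁻¹·m⁻¹·K⁻¹ = kg·m·s⁻³·K⁻¹
  (0.55 kg·s⁻³) / (660 K):  [kg·s⁻³] / [K] = kg·s⁻³·K⁻¹
  (415 kg·s⁻³·K⁻¹) × (16.209 mm):  [kg·s⁻³·K⁻¹] · [m] = kg·m·s⁻³·K⁻¹
  25.93 J/(s·m·K):  J·s⁻¹·m⁻¹·K⁻¹ = N·m·s⁻¹·m⁻¹·K⁻¹ = kg·m·s⁻³·K⁻¹
The terms do not share a single dimension (kg·m·s⁻³·K⁻¹ vs kg·s⁻³·K⁻¹).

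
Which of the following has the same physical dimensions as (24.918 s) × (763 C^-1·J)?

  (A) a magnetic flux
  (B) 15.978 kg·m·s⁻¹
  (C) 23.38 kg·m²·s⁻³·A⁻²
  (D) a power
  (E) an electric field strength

(A)

Reference: [s] · [kg·m²·s⁻³·A⁻¹] = kg·m²·s⁻²·A⁻¹.
Each option:
  (A) [magnetic flux] = kg·m²·s⁻²·A⁻¹  ← same
  (B) kg·m·s⁻¹
  (C) kg·m²·s⁻³·A⁻²
  (D) [power] = kg·m²·s⁻³
  (E) [electric field strength] = kg·m·s⁻³·A⁻¹
Only (A) matches kg·m²·s⁻²·A⁻¹.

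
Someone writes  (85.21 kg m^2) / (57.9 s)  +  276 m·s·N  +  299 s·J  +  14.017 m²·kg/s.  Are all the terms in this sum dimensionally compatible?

Work out the base dimensions of each:
  (85.21 kg m^2) / (57.9 s):  [kg·m²] / [s] = kg·m²·s⁻¹
  276 m·s·N:  N·m·s = kg·m·s⁻²·m·s = kg·m²·s⁻¹
  299 s·J:  J·s = N·m·s = kg·m²·s⁻¹
  14.017 m²·kg/s:  kg·m²·s⁻¹
Every term reduces to kg·m²·s⁻¹.

Yes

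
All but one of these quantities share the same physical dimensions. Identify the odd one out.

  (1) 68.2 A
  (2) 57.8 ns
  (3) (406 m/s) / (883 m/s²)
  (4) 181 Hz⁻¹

In SI base units:
  (1) A
  (2) s
  (3) [m·s⁻¹] / [m·s⁻²] = s
  (4) Hz⁻¹ = (s⁻¹)⁻¹ = s
All reduce to s except (1), which is A.

(1)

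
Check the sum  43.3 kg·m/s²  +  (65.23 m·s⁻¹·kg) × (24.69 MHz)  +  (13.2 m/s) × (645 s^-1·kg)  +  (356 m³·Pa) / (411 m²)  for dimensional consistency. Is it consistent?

In SI base units:
  43.3 kg·m/s²:  kg·m·s⁻²
  (65.23 m·s⁻¹·kg) × (24.69 MHz):  [kg·m·s⁻¹] · [s⁻¹] = kg·m·s⁻²
  (13.2 m/s) × (645 s^-1·kg):  [m·s⁻¹] · [kg·s⁻¹] = kg·m·s⁻²
  (356 m³·Pa) / (411 m²):  [kg·m²·s⁻²] / [m²] = kg·s⁻²
The terms do not share a single dimension (kg·m·s⁻² vs kg·s⁻²).

No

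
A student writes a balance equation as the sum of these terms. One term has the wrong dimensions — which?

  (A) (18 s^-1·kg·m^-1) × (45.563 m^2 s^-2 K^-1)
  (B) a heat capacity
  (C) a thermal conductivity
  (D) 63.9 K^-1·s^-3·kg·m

(B)

Work out the base dimensions of each:
  (A) [kg·m⁻¹·s⁻¹] · [m²·s⁻²·K⁻¹] = kg·m·s⁻³·K⁻¹
  (B) [heat capacity] = kg·m²·s⁻²·K⁻¹
  (C) [thermal conductivity] = kg·m·s⁻³·K⁻¹
  (D) kg·m·s⁻³·K⁻¹
All reduce to kg·m·s⁻³·K⁻¹ except (B), which is kg·m²·s⁻²·K⁻¹.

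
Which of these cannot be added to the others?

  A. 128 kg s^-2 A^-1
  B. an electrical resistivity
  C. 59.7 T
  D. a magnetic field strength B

B.

Work out the base dimensions of each:
  A. kg·s⁻²·A⁻¹
  B. [electrical resistivity] = kg·m³·s⁻³·A⁻²
  C. T = Wb·m⁻² = kg·s⁻²·A⁻¹
  D. [magnetic field strength B] = kg·s⁻²·A⁻¹
All reduce to kg·s⁻²·A⁻¹ except B., which is kg·m³·s⁻³·A⁻².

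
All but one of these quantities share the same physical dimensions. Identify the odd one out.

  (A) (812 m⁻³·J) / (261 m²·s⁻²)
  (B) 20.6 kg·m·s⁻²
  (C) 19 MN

(A)

Work out the base dimensions of each:
  (A) [kg·m⁻¹·s⁻²] / [m²·s⁻²] = kg·m⁻³
  (B) kg·m·s⁻²
  (C) N = kg·m·s⁻²
All reduce to kg·m·s⁻² except (A), which is kg·m⁻³.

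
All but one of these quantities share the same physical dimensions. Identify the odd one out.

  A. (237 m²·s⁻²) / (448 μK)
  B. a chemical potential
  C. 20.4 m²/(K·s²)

Expand each in SI base units:
  A. [m²·s⁻²] / [K] = m²·s⁻²·K⁻¹
  B. [chemical potential] = kg·m²·s⁻²·mol⁻¹
  C. m²·s⁻²·K⁻¹
All reduce to m²·s⁻²·K⁻¹ except B., which is kg·m²·s⁻²·mol⁻¹.

B.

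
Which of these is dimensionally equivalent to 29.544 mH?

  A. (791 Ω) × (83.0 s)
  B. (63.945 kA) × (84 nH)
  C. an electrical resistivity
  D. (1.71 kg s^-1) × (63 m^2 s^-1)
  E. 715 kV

Reference: H = V·s·A⁻¹ = kg·m²·s⁻²·A⁻².
Each option:
  A. [kg·m²·s⁻³·A⁻²] · [s] = kg·m²·s⁻²·A⁻²  ← same
  B. [A] · [kg·m²·s⁻²·A⁻²] = kg·m²·s⁻²·A⁻¹
  C. [electrical resistivity] = kg·m³·s⁻³·A⁻²
  D. [kg·s⁻¹] · [m²·s⁻¹] = kg·m²·s⁻²
  E. V = J·C⁻¹ = kg·m²·s⁻³·A⁻¹
Only A. matches kg·m²·s⁻²·A⁻².

A.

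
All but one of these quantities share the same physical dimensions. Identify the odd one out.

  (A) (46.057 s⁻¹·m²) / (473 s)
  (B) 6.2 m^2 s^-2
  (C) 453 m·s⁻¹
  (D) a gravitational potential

Reduce each to base SI dimensions:
  (A) [m²·s⁻¹] / [s] = m²·s⁻²
  (B) m²·s⁻²
  (C) m·s⁻¹
  (D) [gravitational potential] = m²·s⁻²
All reduce to m²·s⁻² except (C), which is m·s⁻¹.

(C)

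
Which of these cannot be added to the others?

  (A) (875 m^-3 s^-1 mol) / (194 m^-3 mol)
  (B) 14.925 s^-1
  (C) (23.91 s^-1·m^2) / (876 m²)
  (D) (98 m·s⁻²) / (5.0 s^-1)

(D)

Work out the base dimensions of each:
  (A) [m⁻³·s⁻¹·mol] / [m⁻³·mol] = s⁻¹
  (B) s⁻¹
  (C) [m²·s⁻¹] / [m²] = s⁻¹
  (D) [m·s⁻²] / [s⁻¹] = m·s⁻¹
All reduce to s⁻¹ except (D), which is m·s⁻¹.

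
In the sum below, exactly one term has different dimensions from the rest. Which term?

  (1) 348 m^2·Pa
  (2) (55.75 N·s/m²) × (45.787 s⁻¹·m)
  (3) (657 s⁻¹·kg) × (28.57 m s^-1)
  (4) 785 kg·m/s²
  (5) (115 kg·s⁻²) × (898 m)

Reduce each to base SI dimensions:
  (1) Pa·m² = N·m⁻²·m² = kg·m·s⁻²
  (2) [kg·m⁻¹·s⁻¹] · [m·s⁻¹] = kg·s⁻²
  (3) [kg·s⁻¹] · [m·s⁻¹] = kg·m·s⁻²
  (4) kg·m·s⁻²
  (5) [kg·s⁻²] · [m] = kg·m·s⁻²
All reduce to kg·m·s⁻² except (2), which is kg·s⁻².

(2)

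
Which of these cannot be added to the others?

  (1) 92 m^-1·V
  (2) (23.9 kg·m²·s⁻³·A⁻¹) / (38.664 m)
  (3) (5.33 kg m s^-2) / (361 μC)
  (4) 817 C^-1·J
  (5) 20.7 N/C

(4)

Reduce each to base SI dimensions:
  (1) V·m⁻¹ = J·C⁻¹·m⁻¹ = kg·m·s⁻³·A⁻¹
  (2) [kg·m²·s⁻³·A⁻¹] / [m] = kg·m·s⁻³·A⁻¹
  (3) [kg·m·s⁻²] / [s·A] = kg·m·s⁻³·A⁻¹
  (4) J·C⁻¹ = N·m·(s·A)⁻¹ = kg·m²·s⁻³·A⁻¹
  (5) N·C⁻¹ = kg·m·s⁻²·(s·A)⁻¹ = kg·m·s⁻³·A⁻¹
All reduce to kg·m·s⁻³·A⁻¹ except (4), which is kg·m²·s⁻³·A⁻¹.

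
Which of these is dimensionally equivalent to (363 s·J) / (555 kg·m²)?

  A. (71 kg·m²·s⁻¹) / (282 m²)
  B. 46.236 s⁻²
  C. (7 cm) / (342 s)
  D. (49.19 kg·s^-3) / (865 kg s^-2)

D.

Reference: [kg·m²·s⁻¹] / [kg·m²] = s⁻¹.
Each option:
  A. [kg·m²·s⁻¹] / [m²] = kg·s⁻¹
  B. s⁻²
  C. [m] / [s] = m·s⁻¹
  D. [kg·s⁻³] / [kg·s⁻²] = s⁻¹  ← same
Only D. matches s⁻¹.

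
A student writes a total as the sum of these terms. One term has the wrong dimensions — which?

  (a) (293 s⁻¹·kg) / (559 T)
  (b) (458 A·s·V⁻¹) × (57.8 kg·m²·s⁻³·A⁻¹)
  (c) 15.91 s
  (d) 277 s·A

Expand each in SI base units:
  (a) [kg·s⁻¹] / [kg·s⁻²·A⁻¹] = s·A
  (b) [kg⁻¹·m⁻²·s⁴·A²] · [kg·m²·s⁻³·A⁻¹] = s·A
  (c) s
  (d) A·s = s·A
All reduce to s·A except (c), which is s.

(c)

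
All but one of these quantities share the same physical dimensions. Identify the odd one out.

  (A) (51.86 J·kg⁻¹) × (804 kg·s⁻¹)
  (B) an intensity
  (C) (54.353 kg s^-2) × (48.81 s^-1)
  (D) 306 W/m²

In SI base units:
  (A) [m²·s⁻²] · [kg·s⁻¹] = kg·m²·s⁻³
  (B) [intensity] = kg·s⁻³
  (C) [kg·s⁻²] · [s⁻¹] = kg·s⁻³
  (D) W·m⁻² = J·s⁻¹·m⁻² = kg·s⁻³
All reduce to kg·s⁻³ except (A), which is kg·m²·s⁻³.

(A)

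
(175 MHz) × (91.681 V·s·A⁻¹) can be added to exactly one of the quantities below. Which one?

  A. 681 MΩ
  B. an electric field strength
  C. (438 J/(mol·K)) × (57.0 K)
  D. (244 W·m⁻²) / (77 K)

A.

Reference: [s⁻¹] · [kg·m²·s⁻²·A⁻²] = kg·m²·s⁻³·A⁻².
Each option:
  A. Ω = V·A⁻¹ = kg·m²·s⁻³·A⁻²  ← same
  B. [electric field strength] = kg·m·s⁻³·A⁻¹
  C. [kg·m²·s⁻²·K⁻¹·mol⁻¹] · [K] = kg·m²·s⁻²·mol⁻¹
  D. [kg·s⁻³] / [K] = kg·s⁻³·K⁻¹
Only A. matches kg·m²·s⁻³·A⁻².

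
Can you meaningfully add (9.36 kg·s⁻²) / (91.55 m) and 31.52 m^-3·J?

Reduce each to base SI dimensions:
  (9.36 kg·s⁻²) / (91.55 m):  [kg·s⁻²] / [m] = kg·m⁻¹·s⁻²
  31.52 m^-3·J:  J·m⁻³ = N·m·m⁻³ = kg·m⁻¹·s⁻²
Both are kg·m⁻¹·s⁻², so they have the same dimensions and can be added.

Yes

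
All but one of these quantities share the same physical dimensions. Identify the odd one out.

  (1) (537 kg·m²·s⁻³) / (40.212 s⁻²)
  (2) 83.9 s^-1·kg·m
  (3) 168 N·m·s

(2)

Reduce each to base SI dimensions:
  (1) [kg·m²·s⁻³] / [s⁻²] = kg·m²·s⁻¹
  (2) kg·m·s⁻¹
  (3) N·m·s = kg·m·s⁻²·m·s = kg·m²·s⁻¹
All reduce to kg·m²·s⁻¹ except (2), which is kg·m·s⁻¹.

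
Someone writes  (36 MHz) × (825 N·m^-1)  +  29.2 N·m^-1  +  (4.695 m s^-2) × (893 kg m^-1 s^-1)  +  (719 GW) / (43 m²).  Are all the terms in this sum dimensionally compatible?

Work out the base dimensions of each:
  (36 MHz) × (825 N·m^-1):  [s⁻¹] · [kg·s⁻²] = kg·s⁻³
  29.2 N·m^-1:  N·m⁻¹ = kg·m·s⁻²·m⁻¹ = kg·s⁻²
  (4.695 m s^-2) × (893 kg m^-1 s^-1):  [m·s⁻²] · [kg·m⁻¹·s⁻¹] = kg·s⁻³
  (719 GW) / (43 m²):  [kg·m²·s⁻³] / [m²] = kg·s⁻³
The terms do not share a single dimension (kg·s⁻² vs kg·s⁻³).

No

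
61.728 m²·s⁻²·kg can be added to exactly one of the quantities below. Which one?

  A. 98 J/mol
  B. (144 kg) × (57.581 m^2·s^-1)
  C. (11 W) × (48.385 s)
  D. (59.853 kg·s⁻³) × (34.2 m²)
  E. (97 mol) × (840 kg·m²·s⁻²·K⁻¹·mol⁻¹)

Reference: kg·m²·s⁻².
Each option:
  A. J·mol⁻¹ = N·m·mol⁻¹ = kg·m²·s⁻²·mol⁻¹
  B. [kg] · [m²·s⁻¹] = kg·m²·s⁻¹
  C. [kg·m²·s⁻³] · [s] = kg·m²·s⁻²  ← same
  D. [kg·s⁻³] · [m²] = kg·m²·s⁻³
  E. [mol] · [kg·m²·s⁻²·K⁻¹·mol⁻¹] = kg·m²·s⁻²·K⁻¹
Only C. matches kg·m²·s⁻².

C.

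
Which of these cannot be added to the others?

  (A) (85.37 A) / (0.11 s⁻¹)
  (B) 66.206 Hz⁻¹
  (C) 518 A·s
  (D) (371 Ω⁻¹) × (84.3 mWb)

(B)

Reduce each to base SI dimensions:
  (A) [A] / [s⁻¹] = s·A
  (B) Hz⁻¹ = (s⁻¹)⁻¹ = s
  (C) A·s = s·A
  (D) [kg⁻¹·m⁻²·s³·A²] · [kg·m²·s⁻²·A⁻¹] = s·A
All reduce to s·A except (B), which is s.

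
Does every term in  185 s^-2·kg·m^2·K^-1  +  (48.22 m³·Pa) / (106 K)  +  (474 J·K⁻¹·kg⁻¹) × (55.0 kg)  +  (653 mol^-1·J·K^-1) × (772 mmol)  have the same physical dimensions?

Yes

In SI base units:
  185 s^-2·kg·m^2·K^-1:  kg·m²·s⁻²·K⁻¹
  (48.22 m³·Pa) / (106 K):  [kg·m²·s⁻²] / [K] = kg·m²·s⁻²·K⁻¹
  (474 J·K⁻¹·kg⁻¹) × (55.0 kg):  [m²·s⁻²·K⁻¹] · [kg] = kg·m²·s⁻²·K⁻¹
  (653 mol^-1·J·K^-1) × (772 mmol):  [kg·m²·s⁻²·K⁻¹·mol⁻¹] · [mol] = kg·m²·s⁻²·K⁻¹
Every term reduces to kg·m²·s⁻²·K⁻¹.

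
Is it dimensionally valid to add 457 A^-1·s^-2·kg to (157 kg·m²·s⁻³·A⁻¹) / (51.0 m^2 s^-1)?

Dimensions:
  457 A^-1·s^-2·kg:  kg·s⁻²·A⁻¹
  (157 kg·m²·s⁻³·A⁻¹) / (51.0 m^2 s^-1):  [kg·m²·s⁻³·A⁻¹] / [m²·s⁻¹] = kg·s⁻²·A⁻¹
Both are kg·s⁻²·A⁻¹, so they have the same dimensions and can be added.

Yes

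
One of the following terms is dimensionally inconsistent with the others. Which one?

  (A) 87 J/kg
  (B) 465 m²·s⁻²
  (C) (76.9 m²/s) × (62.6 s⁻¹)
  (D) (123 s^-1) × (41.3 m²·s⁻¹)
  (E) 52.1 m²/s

(E)

Reduce each to base SI dimensions:
  (A) J·kg⁻¹ = N·m·kg⁻¹ = m²·s⁻²
  (B) m²·s⁻²
  (C) [m²·s⁻¹] · [s⁻¹] = m²·s⁻²
  (D) [s⁻¹] · [m²·s⁻¹] = m²·s⁻²
  (E) m²·s⁻¹
All reduce to m²·s⁻² except (E), which is m²·s⁻¹.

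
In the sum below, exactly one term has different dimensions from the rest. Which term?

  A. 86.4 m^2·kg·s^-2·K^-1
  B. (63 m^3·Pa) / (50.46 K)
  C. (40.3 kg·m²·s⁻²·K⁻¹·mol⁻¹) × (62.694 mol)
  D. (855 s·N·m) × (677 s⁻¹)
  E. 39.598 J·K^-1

D.

Work out the base dimensions of each:
  A. kg·m²·s⁻²·K⁻¹
  B. [kg·m²·s⁻²] / [K] = kg·m²·s⁻²·K⁻¹
  C. [kg·m²·s⁻²·K⁻¹·mol⁻¹] · [mol] = kg·m²·s⁻²·K⁻¹
  D. [kg·m²·s⁻¹] · [s⁻¹] = kg·m²·s⁻²
  E. J·K⁻¹ = N·m·K⁻¹ = kg·m²·s⁻²·K⁻¹
All reduce to kg·m²·s⁻²·K⁻¹ except D., which is kg·m²·s⁻².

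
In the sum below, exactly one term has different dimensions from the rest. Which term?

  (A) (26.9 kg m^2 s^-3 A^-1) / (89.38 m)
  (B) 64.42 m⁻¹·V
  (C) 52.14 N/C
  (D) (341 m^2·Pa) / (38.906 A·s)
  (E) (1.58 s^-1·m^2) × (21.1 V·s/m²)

Work out the base dimensions of each:
  (A) [kg·m²·s⁻³·A⁻¹] / [m] = kg·m·s⁻³·A⁻¹
  (B) V·m⁻¹ = J·C⁻¹·m⁻¹ = kg·m·s⁻³·A⁻¹
  (C) N·C⁻¹ = kg·m·s⁻²·(s·A)⁻¹ = kg·m·s⁻³·A⁻¹
  (D) [kg·m·s⁻²] / [s·A] = kg·m·s⁻³·A⁻¹
  (E) [m²·s⁻¹] · [kg·s⁻²·A⁻¹] = kg·m²·s⁻³·A⁻¹
All reduce to kg·m·s⁻³·A⁻¹ except (E), which is kg·m²·s⁻³·A⁻¹.

(E)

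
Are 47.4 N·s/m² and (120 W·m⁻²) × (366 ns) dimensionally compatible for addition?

No

Work out the base dimensions of each:
  47.4 N·s/m²:  N·s·m⁻² = kg·m·s⁻²·s·m⁻² = kg·m⁻¹·s⁻¹
  (120 W·m⁻²) × (366 ns):  [kg·s⁻³] · [s] = kg·s⁻²
kg·m⁻¹·s⁻¹ ≠ kg·s⁻², so they cannot be added.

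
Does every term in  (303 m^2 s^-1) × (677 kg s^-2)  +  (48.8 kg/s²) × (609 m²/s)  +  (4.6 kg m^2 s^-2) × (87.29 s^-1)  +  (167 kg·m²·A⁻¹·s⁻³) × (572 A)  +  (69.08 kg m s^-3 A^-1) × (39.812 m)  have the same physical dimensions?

Expand each in SI base units:
  (303 m^2 s^-1) × (677 kg s^-2):  [m²·s⁻¹] · [kg·s⁻²] = kg·m²·s⁻³
  (48.8 kg/s²) × (609 m²/s):  [kg·s⁻²] · [m²·s⁻¹] = kg·m²·s⁻³
  (4.6 kg m^2 s^-2) × (87.29 s^-1):  [kg·m²·s⁻²] · [s⁻¹] = kg·m²·s⁻³
  (167 kg·m²·A⁻¹·s⁻³) × (572 A):  [kg·m²·s⁻³·A⁻¹] · [A] = kg·m²·s⁻³
  (69.08 kg m s^-3 A^-1) × (39.812 m):  [kg·m·s⁻³·A⁻¹] · [m] = kg·m²·s⁻³·A⁻¹
The terms do not share a single dimension (kg·m²·s⁻³ vs kg·m²·s⁻³·A⁻¹).

No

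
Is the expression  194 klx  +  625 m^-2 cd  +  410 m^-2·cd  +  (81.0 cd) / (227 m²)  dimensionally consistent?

Yes

Reduce each to base SI dimensions:
  194 klx:  lx = lm·m⁻² = m⁻²·cd
  625 m^-2 cd:  m⁻²·cd
  410 m^-2·cd:  cd·m⁻² = m⁻²·cd
  (81.0 cd) / (227 m²):  [cd] / [m²] = m⁻²·cd
Every term reduces to m⁻²·cd.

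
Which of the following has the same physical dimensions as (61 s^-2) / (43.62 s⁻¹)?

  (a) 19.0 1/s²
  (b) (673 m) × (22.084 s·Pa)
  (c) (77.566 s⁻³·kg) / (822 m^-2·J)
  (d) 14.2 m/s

Reference: [s⁻²] / [s⁻¹] = s⁻¹.
Each option:
  (a) s⁻²
  (b) [m] · [kg·m⁻¹·s⁻¹] = kg·s⁻¹
  (c) [kg·s⁻³] / [kg·s⁻²] = s⁻¹  ← same
  (d) m·s⁻¹
Only (c) matches s⁻¹.

(c)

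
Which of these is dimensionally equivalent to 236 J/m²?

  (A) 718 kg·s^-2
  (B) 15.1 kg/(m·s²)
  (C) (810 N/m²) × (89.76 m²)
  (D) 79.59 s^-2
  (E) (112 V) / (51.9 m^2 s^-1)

(A)

Reference: J·m⁻² = N·m·m⁻² = kg·s⁻².
Each option:
  (A) kg·s⁻²  ← same
  (B) kg·m⁻¹·s⁻²
  (C) [kg·m⁻¹·s⁻²] · [m²] = kg·m·s⁻²
  (D) s⁻²
  (E) [kg·m²·s⁻³·A⁻¹] / [m²·s⁻¹] = kg·s⁻²·A⁻¹
Only (A) matches kg·s⁻².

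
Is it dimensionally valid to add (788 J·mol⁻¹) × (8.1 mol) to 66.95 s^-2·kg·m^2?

Expand each in SI base units:
  (788 J·mol⁻¹) × (8.1 mol):  [kg·m²·s⁻²·mol⁻¹] · [mol] = kg·m²·s⁻²
  66.95 s^-2·kg·m^2:  kg·m²·s⁻²
Both are kg·m²·s⁻², so they have the same dimensions and can be added.

Yes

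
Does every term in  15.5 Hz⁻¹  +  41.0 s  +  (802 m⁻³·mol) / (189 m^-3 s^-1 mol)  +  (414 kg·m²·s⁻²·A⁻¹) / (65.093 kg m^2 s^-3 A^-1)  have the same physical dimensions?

Yes

Reduce each to base SI dimensions:
  15.5 Hz⁻¹:  Hz⁻¹ = (s⁻¹)⁻¹ = s
  41.0 s:  s
  (802 m⁻³·mol) / (189 m^-3 s^-1 mol):  [m⁻³·mol] / [m⁻³·s⁻¹·mol] = s
  (414 kg·m²·s⁻²·A⁻¹) / (65.093 kg m^2 s^-3 A^-1):  [kg·m²·s⁻²·A⁻¹] / [kg·m²·s⁻³·A⁻¹] = s
Every term reduces to s.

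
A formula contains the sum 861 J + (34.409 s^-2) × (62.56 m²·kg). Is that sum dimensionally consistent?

Dimensions:
  861 J:  J = N·m = kg·m²·s⁻²
  (34.409 s^-2) × (62.56 m²·kg):  [s⁻²] · [kg·m²] = kg·m²·s⁻²
Both are kg·m²·s⁻², so they have the same dimensions and can be added.

Yes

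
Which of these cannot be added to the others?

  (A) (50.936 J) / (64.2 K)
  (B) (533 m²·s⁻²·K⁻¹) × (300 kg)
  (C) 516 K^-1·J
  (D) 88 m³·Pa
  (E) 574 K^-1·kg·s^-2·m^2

(D)

Expand each in SI base units:
  (A) [kg·m²·s⁻²] / [K] = kg·m²·s⁻²·K⁻¹
  (B) [m²·s⁻²·K⁻¹] · [kg] = kg·m²·s⁻²·K⁻¹
  (C) J·K⁻¹ = N·m·K⁻¹ = kg·m²·s⁻²·K⁻¹
  (D) Pa·m³ = N·m⁻²·m³ = kg·m²·s⁻²
  (E) kg·m²·s⁻²·K⁻¹
All reduce to kg·m²·s⁻²·K⁻¹ except (D), which is kg·m²·s⁻².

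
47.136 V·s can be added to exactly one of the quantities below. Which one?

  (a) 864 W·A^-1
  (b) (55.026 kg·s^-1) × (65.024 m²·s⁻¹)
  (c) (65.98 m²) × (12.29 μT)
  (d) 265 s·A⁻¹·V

Reference: V·s = J·C⁻¹·s = kg·m²·s⁻²·A⁻¹.
Each option:
  (a) W·A⁻¹ = J·s⁻¹·A⁻¹ = kg·m²·s⁻³·A⁻¹
  (b) [kg·s⁻¹] · [m²·s⁻¹] = kg·m²·s⁻²
  (c) [m²] · [kg·s⁻²·A⁻¹] = kg·m²·s⁻²·A⁻¹  ← same
  (d) V·s·A⁻¹ = J·C⁻¹·s·A⁻¹ = kg·m²·s⁻²·A⁻²
Only (c) matches kg·m²·s⁻²·A⁻¹.

(c)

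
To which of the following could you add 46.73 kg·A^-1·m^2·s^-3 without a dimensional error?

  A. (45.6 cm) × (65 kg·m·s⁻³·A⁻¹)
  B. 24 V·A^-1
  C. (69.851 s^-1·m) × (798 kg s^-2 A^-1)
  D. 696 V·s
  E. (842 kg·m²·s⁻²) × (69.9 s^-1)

Reference: kg·m²·s⁻³·A⁻¹.
Each option:
  A. [m] · [kg·m·s⁻³·A⁻¹] = kg·m²·s⁻³·A⁻¹  ← same
  B. V·A⁻¹ = J·C⁻¹·A⁻¹ = kg·m²·s⁻³·A⁻²
  C. [m·s⁻¹] · [kg·s⁻²·A⁻¹] = kg·m·s⁻³·A⁻¹
  D. V·s = J·C⁻¹·s = kg·m²·s⁻²·A⁻¹
  E. [kg·m²·s⁻²] · [s⁻¹] = kg·m²·s⁻³
Only A. matches kg·m²·s⁻³·A⁻¹.

A.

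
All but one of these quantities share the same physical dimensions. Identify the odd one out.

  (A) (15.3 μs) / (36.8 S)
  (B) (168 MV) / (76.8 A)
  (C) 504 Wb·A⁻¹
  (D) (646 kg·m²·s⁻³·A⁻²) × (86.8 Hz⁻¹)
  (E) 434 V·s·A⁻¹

(B)

Expand each in SI base units:
  (A) [s] / [kg⁻¹·m⁻²·s³·A²] = kg·m²·s⁻²·A⁻²
  (B) [kg·m²·s⁻³·A⁻¹] / [A] = kg·m²·s⁻³·A⁻²
  (C) Wb·A⁻¹ = V·s·A⁻¹ = kg·m²·s⁻²·A⁻²
  (D) [kg·m²·s⁻³·A⁻²] · [s] = kg·m²·s⁻²·A⁻²
  (E) V·s·A⁻¹ = J·C⁻¹·s·A⁻¹ = kg·m²·s⁻²·A⁻²
All reduce to kg·m²·s⁻²·A⁻² except (B), which is kg·m²·s⁻³·A⁻².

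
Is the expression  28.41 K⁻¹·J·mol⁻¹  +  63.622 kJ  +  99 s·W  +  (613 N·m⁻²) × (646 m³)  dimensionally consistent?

Reduce each to base SI dimensions:
  28.41 K⁻¹·J·mol⁻¹:  J·mol⁻¹·K⁻¹ = N·m·mol⁻¹·K⁻¹ = kg·m²·s⁻²·K⁻¹·mol⁻¹
  63.622 kJ:  J = N·m = kg·m²·s⁻²
  99 s·W:  W·s = J·s⁻¹·s = kg·m²·s⁻²
  (613 N·m⁻²) × (646 m³):  [kg·m⁻¹·s⁻²] · [m³] = kg·m²·s⁻²
The terms do not share a single dimension (kg·m²·s⁻² vs kg·m²·s⁻²·K⁻¹·mol⁻¹).

No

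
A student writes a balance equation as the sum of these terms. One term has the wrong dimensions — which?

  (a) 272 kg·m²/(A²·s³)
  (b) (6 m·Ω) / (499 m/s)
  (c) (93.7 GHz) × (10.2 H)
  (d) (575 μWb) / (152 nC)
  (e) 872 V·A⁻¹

(b)

Reduce each to base SI dimensions:
  (a) kg·m²·s⁻³·A⁻²
  (b) [kg·m³·s⁻³·A⁻²] / [m·s⁻¹] = kg·m²·s⁻²·A⁻²
  (c) [s⁻¹] · [kg·m²·s⁻²·A⁻²] = kg·m²·s⁻³·A⁻²
  (d) [kg·m²·s⁻²·A⁻¹] / [s·A] = kg·m²·s⁻³·A⁻²
  (e) V·A⁻¹ = J·C⁻¹·A⁻¹ = kg·m²·s⁻³·A⁻²
All reduce to kg·m²·s⁻³·A⁻² except (b), which is kg·m²·s⁻²·A⁻².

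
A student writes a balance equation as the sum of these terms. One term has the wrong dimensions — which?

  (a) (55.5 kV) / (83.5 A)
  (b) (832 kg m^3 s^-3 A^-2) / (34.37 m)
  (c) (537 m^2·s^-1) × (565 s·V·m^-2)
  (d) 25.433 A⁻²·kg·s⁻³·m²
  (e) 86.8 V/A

In SI base units:
  (a) [kg·m²·s⁻³·A⁻¹] / [A] = kg·m²·s⁻³·A⁻²
  (b) [kg·m³·s⁻³·A⁻²] / [m] = kg·m²·s⁻³·A⁻²
  (c) [m²·s⁻¹] · [kg·s⁻²·A⁻¹] = kg·m²·s⁻³·A⁻¹
  (d) kg·m²·s⁻³·A⁻²
  (e) V·A⁻¹ = J·C⁻¹·A⁻¹ = kg·m²·s⁻³·A⁻²
All reduce to kg·m²·s⁻³·A⁻² except (c), which is kg·m²·s⁻³·A⁻¹.

(c)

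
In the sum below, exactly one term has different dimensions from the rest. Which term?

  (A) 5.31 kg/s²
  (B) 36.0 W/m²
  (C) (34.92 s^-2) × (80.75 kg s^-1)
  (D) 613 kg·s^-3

(A)

In SI base units:
  (A) kg·s⁻²
  (B) W·m⁻² = J·s⁻¹·m⁻² = kg·s⁻³
  (C) [s⁻²] · [kg·s⁻¹] = kg·s⁻³
  (D) kg·s⁻³
All reduce to kg·s⁻³ except (A), which is kg·s⁻².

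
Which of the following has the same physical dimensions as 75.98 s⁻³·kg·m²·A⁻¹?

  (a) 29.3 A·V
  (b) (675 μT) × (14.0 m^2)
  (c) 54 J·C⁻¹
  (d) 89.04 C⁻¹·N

(c)

Reference: kg·m²·s⁻³·A⁻¹.
Each option:
  (a) V·A = J·C⁻¹·A = kg·m²·s⁻³
  (b) [kg·s⁻²·A⁻¹] · [m²] = kg·m²·s⁻²·A⁻¹
  (c) J·C⁻¹ = N·m·(s·A)⁻¹ = kg·m²·s⁻³·A⁻¹  ← same
  (d) N·C⁻¹ = kg·m·s⁻²·(s·A)⁻¹ = kg·m·s⁻³·A⁻¹
Only (c) matches kg·m²·s⁻³·A⁻¹.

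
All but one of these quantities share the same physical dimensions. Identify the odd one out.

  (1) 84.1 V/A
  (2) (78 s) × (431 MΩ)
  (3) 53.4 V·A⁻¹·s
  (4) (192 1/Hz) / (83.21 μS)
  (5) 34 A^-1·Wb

(1)

Dimensions:
  (1) V·A⁻¹ = J·C⁻¹·A⁻¹ = kg·m²·s⁻³·A⁻²
  (2) [s] · [kg·m²·s⁻³·A⁻²] = kg·m²·s⁻²·A⁻²
  (3) V·s·A⁻¹ = J·C⁻¹·s·A⁻¹ = kg·m²·s⁻²·A⁻²
  (4) [s] / [kg⁻¹·m⁻²·s³·A²] = kg·m²·s⁻²·A⁻²
  (5) Wb·A⁻¹ = V·s·A⁻¹ = kg·m²·s⁻²·A⁻²
All reduce to kg·m²·s⁻²·A⁻² except (1), which is kg·m²·s⁻³·A⁻².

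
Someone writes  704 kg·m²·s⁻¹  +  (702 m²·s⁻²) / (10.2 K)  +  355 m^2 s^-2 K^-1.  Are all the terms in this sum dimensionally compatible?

Reduce each to base SI dimensions:
  704 kg·m²·s⁻¹:  kg·m²·s⁻¹
  (702 m²·s⁻²) / (10.2 K):  [m²·s⁻²] / [K] = m²·s⁻²·K⁻¹
  355 m^2 s^-2 K^-1:  m²·s⁻²·K⁻¹
The terms do not share a single dimension (kg·m²·s⁻¹ vs m²·s⁻²·K⁻¹).

No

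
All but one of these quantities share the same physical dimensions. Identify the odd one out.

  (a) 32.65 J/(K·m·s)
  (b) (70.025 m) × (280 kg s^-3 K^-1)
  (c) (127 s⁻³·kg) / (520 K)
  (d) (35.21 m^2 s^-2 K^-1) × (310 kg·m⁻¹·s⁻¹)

(c)

Expand each in SI base units:
  (a) J·s⁻¹·m⁻¹·K⁻¹ = N·m·s⁻¹·m⁻¹·K⁻¹ = kg·m·s⁻³·K⁻¹
  (b) [m] · [kg·s⁻³·K⁻¹] = kg·m·s⁻³·K⁻¹
  (c) [kg·s⁻³] / [K] = kg·s⁻³·K⁻¹
  (d) [m²·s⁻²·K⁻¹] · [kg·m⁻¹·s⁻¹] = kg·m·s⁻³·K⁻¹
All reduce to kg·m·s⁻³·K⁻¹ except (c), which is kg·s⁻³·K⁻¹.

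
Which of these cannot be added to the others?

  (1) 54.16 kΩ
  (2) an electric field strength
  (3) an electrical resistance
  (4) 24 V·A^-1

Reduce each to base SI dimensions:
  (1) Ω = V·A⁻¹ = kg·m²·s⁻³·A⁻²
  (2) [electric field strength] = kg·m·s⁻³·A⁻¹
  (3) [electrical resistance] = kg·m²·s⁻³·A⁻²
  (4) V·A⁻¹ = J·C⁻¹·A⁻¹ = kg·m²·s⁻³·A⁻²
All reduce to kg·m²·s⁻³·A⁻² except (2), which is kg·m·s⁻³·A⁻¹.

(2)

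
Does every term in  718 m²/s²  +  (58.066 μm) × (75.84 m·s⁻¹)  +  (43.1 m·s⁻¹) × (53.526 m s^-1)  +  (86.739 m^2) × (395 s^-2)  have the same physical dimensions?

Expand each in SI base units:
  718 m²/s²:  m²·s⁻²
  (58.066 μm) × (75.84 m·s⁻¹):  [m] · [m·s⁻¹] = m²·s⁻¹
  (43.1 m·s⁻¹) × (53.526 m s^-1):  [m·s⁻¹] · [m·s⁻¹] = m²·s⁻²
  (86.739 m^2) × (395 s^-2):  [m²] · [s⁻²] = m²·s⁻²
The terms do not share a single dimension (m²·s⁻² vs m²·s⁻¹).

No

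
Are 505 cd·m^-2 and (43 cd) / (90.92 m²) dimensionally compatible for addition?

Yes

In SI base units:
  505 cd·m^-2:  cd·m⁻² = m⁻²·cd
  (43 cd) / (90.92 m²):  [cd] / [m²] = m⁻²·cd
Both are m⁻²·cd, so they have the same dimensions and can be added.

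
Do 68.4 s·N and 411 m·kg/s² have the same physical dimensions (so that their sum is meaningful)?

In SI base units:
  68.4 s·N:  N·s = kg·m·s⁻²·s = kg·m·s⁻¹
  411 m·kg/s²:  kg·m·s⁻²
kg·m·s⁻¹ ≠ kg·m·s⁻², so they cannot be added.

No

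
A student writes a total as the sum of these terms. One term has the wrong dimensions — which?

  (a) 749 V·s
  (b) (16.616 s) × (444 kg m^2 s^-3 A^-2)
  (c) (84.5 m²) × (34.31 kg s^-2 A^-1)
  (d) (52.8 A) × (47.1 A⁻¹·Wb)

(b)

Work out the base dimensions of each:
  (a) V·s = J·C⁻¹·s = kg·m²·s⁻²·A⁻¹
  (b) [s] · [kg·m²·s⁻³·A⁻²] = kg·m²·s⁻²·A⁻²
  (c) [m²] · [kg·s⁻²·A⁻¹] = kg·m²·s⁻²·A⁻¹
  (d) [A] · [kg·m²·s⁻²·A⁻²] = kg·m²·s⁻²·A⁻¹
All reduce to kg·m²·s⁻²·A⁻¹ except (b), which is kg·m²·s⁻²·A⁻².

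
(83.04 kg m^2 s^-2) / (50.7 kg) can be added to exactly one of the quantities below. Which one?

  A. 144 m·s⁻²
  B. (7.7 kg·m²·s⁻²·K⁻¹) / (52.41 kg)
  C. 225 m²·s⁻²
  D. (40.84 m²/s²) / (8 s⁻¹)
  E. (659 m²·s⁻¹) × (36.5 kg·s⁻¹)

Reference: [kg·m²·s⁻²] / [kg] = m²·s⁻².
Each option:
  A. m·s⁻²
  B. [kg·m²·s⁻²·K⁻¹] / [kg] = m²·s⁻²·K⁻¹
  C. m²·s⁻²  ← same
  D. [m²·s⁻²] / [s⁻¹] = m²·s⁻¹
  E. [m²·s⁻¹] · [kg·s⁻¹] = kg·m²·s⁻²
Only C. matches m²·s⁻².

C.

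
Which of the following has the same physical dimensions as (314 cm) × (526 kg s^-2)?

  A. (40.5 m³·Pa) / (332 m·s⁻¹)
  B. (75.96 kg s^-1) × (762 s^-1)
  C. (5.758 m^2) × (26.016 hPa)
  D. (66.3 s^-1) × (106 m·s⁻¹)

C.

Reference: [m] · [kg·s⁻²] = kg·m·s⁻².
Each option:
  A. [kg·m²·s⁻²] / [m·s⁻¹] = kg·m·s⁻¹
  B. [kg·s⁻¹] · [s⁻¹] = kg·s⁻²
  C. [m²] · [kg·m⁻¹·s⁻²] = kg·m·s⁻²  ← same
  D. [s⁻¹] · [m·s⁻¹] = m·s⁻²
Only C. matches kg·m·s⁻².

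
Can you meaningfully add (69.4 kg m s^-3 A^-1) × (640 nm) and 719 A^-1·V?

No

Reduce each to base SI dimensions:
  (69.4 kg m s^-3 A^-1) × (640 nm):  [kg·m·s⁻³·A⁻¹] · [m] = kg·m²·s⁻³·A⁻¹
  719 A^-1·V:  V·A⁻¹ = J·C⁻¹·A⁻¹ = kg·m²·s⁻³·A⁻²
kg·m²·s⁻³·A⁻¹ ≠ kg·m²·s⁻³·A⁻², so they cannot be added.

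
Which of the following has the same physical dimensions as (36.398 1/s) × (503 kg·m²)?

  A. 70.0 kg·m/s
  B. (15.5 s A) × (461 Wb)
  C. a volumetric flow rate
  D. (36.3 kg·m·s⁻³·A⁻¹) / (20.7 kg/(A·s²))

B.

Reference: [s⁻¹] · [kg·m²] = kg·m²·s⁻¹.
Each option:
  A. kg·m·s⁻¹
  B. [s·A] · [kg·m²·s⁻²·A⁻¹] = kg·m²·s⁻¹  ← same
  C. [volumetric flow rate] = m³·s⁻¹
  D. [kg·m·s⁻³·A⁻¹] / [kg·s⁻²·A⁻¹] = m·s⁻¹
Only B. matches kg·m²·s⁻¹.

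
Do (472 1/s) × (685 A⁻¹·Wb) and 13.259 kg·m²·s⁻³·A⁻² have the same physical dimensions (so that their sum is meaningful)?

Dimensions:
  (472 1/s) × (685 A⁻¹·Wb):  [s⁻¹] · [kg·m²·s⁻²·A⁻²] = kg·m²·s⁻³·A⁻²
  13.259 kg·m²·s⁻³·A⁻²:  kg·m²·s⁻³·A⁻²
Both are kg·m²·s⁻³·A⁻², so they have the same dimensions and can be added.

Yes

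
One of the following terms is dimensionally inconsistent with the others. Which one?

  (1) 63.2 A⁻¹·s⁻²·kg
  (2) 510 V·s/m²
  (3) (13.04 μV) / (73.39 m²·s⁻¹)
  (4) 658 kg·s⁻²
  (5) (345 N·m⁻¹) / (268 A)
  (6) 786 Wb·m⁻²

(4)

In SI base units:
  (1) kg·s⁻²·A⁻¹
  (2) V·s·m⁻² = J·C⁻¹·s·m⁻² = kg·s⁻²·A⁻¹
  (3) [kg·m²·s⁻³·A⁻¹] / [m²·s⁻¹] = kg·s⁻²·A⁻¹
  (4) kg·s⁻²
  (5) [kg·s⁻²] / [A] = kg·s⁻²·A⁻¹
  (6) Wb·m⁻² = V·s·m⁻² = kg·s⁻²·A⁻¹
All reduce to kg·s⁻²·A⁻¹ except (4), which is kg·s⁻².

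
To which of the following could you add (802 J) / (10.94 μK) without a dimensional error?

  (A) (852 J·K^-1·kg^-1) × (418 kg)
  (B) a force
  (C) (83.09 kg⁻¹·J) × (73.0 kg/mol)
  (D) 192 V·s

(A)

Reference: [kg·m²·s⁻²] / [K] = kg·m²·s⁻²·K⁻¹.
Each option:
  (A) [m²·s⁻²·K⁻¹] · [kg] = kg·m²·s⁻²·K⁻¹  ← same
  (B) [force] = kg·m·s⁻²
  (C) [m²·s⁻²] · [kg·mol⁻¹] = kg·m²·s⁻²·mol⁻¹
  (D) V·s = J·C⁻¹·s = kg·m²·s⁻²·A⁻¹
Only (A) matches kg·m²·s⁻²·K⁻¹.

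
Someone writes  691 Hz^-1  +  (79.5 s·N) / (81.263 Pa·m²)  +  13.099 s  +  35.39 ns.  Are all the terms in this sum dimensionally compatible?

Dimensions:
  691 Hz^-1:  Hz⁻¹ = (s⁻¹)⁻¹ = s
  (79.5 s·N) / (81.263 Pa·m²):  [kg·m·s⁻¹] / [kg·m·s⁻²] = s
  13.099 s:  s
  35.39 ns:  s
Every term reduces to s.

Yes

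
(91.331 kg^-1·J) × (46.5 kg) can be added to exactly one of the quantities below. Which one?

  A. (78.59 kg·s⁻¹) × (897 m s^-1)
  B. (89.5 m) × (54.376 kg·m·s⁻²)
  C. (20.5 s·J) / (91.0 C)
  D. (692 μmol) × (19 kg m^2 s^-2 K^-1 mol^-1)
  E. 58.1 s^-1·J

B.

Reference: [m²·s⁻²] · [kg] = kg·m²·s⁻².
Each option:
  A. [kg·s⁻¹] · [m·s⁻¹] = kg·m·s⁻²
  B. [m] · [kg·m·s⁻²] = kg·m²·s⁻²  ← same
  C. [kg·m²·s⁻¹] / [s·A] = kg·m²·s⁻²·A⁻¹
  D. [mol] · [kg·m²·s⁻²·K⁻¹·mol⁻¹] = kg·m²·s⁻²·K⁻¹
  E. J·s⁻¹ = N·m·s⁻¹ = kg·m²·s⁻³
Only B. matches kg·m²·s⁻².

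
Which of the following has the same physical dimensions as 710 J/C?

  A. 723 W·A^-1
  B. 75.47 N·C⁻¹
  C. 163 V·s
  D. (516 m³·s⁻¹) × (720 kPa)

A.

Reference: J·C⁻¹ = N·m·(s·A)⁻¹ = kg·m²·s⁻³·A⁻¹.
Each option:
  A. W·A⁻¹ = J·s⁻¹·A⁻¹ = kg·m²·s⁻³·A⁻¹  ← same
  B. N·C⁻¹ = kg·m·s⁻²·(s·A)⁻¹ = kg·m·s⁻³·A⁻¹
  C. V·s = J·C⁻¹·s = kg·m²·s⁻²·A⁻¹
  D. [m³·s⁻¹] · [kg·m⁻¹·s⁻²] = kg·m²·s⁻³
Only A. matches kg·m²·s⁻³·A⁻¹.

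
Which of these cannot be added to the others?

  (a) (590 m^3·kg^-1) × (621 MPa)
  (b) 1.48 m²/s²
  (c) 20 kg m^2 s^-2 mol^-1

(c)

Expand each in SI base units:
  (a) [kg⁻¹·m³] · [kg·m⁻¹·s⁻²] = m²·s⁻²
  (b) m²·s⁻²
  (c) kg·m²·s⁻²·mol⁻¹
All reduce to m²·s⁻² except (c), which is kg·m²·s⁻²·mol⁻¹.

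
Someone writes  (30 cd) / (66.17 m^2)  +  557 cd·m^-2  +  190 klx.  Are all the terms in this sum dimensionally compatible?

Yes

In SI base units:
  (30 cd) / (66.17 m^2):  [cd] / [m²] = m⁻²·cd
  557 cd·m^-2:  cd·m⁻² = m⁻²·cd
  190 klx:  lx = lm·m⁻² = m⁻²·cd
Every term reduces to m⁻²·cd.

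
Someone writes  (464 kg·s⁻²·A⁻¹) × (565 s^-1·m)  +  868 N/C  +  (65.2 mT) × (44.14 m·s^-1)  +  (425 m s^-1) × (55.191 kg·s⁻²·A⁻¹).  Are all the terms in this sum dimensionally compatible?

Dimensions:
  (464 kg·s⁻²·A⁻¹) × (565 s^-1·m):  [kg·s⁻²·A⁻¹] · [m·s⁻¹] = kg·m·s⁻³·A⁻¹
  868 N/C:  N·C⁻¹ = kg·m·s⁻²·(s·A)⁻¹ = kg·m·s⁻³·A⁻¹
  (65.2 mT) × (44.14 m·s^-1):  [kg·s⁻²·A⁻¹] · [m·s⁻¹] = kg·m·s⁻³·A⁻¹
  (425 m s^-1) × (55.191 kg·s⁻²·A⁻¹):  [m·s⁻¹] · [kg·s⁻²·A⁻¹] = kg·m·s⁻³·A⁻¹
Every term reduces to kg·m·s⁻³·A⁻¹.

Yes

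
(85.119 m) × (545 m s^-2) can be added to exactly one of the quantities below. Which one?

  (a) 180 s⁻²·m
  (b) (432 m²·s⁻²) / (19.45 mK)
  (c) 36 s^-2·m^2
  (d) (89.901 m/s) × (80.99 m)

Reference: [m] · [m·s⁻²] = m²·s⁻².
Each option:
  (a) m·s⁻²
  (b) [m²·s⁻²] / [K] = m²·s⁻²·K⁻¹
  (c) m²·s⁻²  ← same
  (d) [m·s⁻¹] · [m] = m²·s⁻¹
Only (c) matches m²·s⁻².

(c)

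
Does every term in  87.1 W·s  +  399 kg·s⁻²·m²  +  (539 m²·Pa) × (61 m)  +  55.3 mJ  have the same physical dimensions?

Work out the base dimensions of each:
  87.1 W·s:  W·s = J·s⁻¹·s = kg·m²·s⁻²
  399 kg·s⁻²·m²:  kg·m²·s⁻²
  (539 m²·Pa) × (61 m):  [kg·m·s⁻²] · [m] = kg·m²·s⁻²
  55.3 mJ:  J = N·m = kg·m²·s⁻²
Every term reduces to kg·m²·s⁻².

Yes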